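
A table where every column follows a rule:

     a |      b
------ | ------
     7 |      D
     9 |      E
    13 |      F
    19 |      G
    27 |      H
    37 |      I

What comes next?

49  J

Column a: differences are 2, 4, 6, … (increasing by 2 each time), so 7, 9, 13, 19, 27, 37 → 49.
Column b: letters move forward 1 place in the alphabet; D, E, F, G, H, I → J.
Combining the parts gives 49  J.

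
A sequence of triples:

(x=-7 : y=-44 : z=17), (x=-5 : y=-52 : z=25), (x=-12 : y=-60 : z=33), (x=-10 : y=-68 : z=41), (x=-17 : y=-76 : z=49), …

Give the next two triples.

X: -7, -5, -12, -10, -17 → -15 → -22 (alternating steps +2, −7, +2, −7, …).
Y — −8 each step: -44, -52, -60, -68, -76 → -84 → -92.
Z: together with the y always sums to -27; 17, 25, 33, 41, 49 → 57 → 65.
So the next two triples are (x=-15 : y=-84 : z=57) and (x=-22 : y=-92 : z=65).

(x=-15 : y=-84 : z=57), (x=-22 : y=-92 : z=65)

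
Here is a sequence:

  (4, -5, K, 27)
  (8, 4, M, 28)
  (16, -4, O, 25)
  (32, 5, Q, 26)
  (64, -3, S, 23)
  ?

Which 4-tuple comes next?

First coordinate — ×2 each step: 4, 8, 16, 32, 64 → 128.
Second coordinate: -5, 4, -4, 5, -3 → 6 (alternating steps +9, −8, +9, −8, …).
Letter — letters move forward 2 places in the alphabet: K, M, O, Q, S → U.
For the fourth coordinate, alternating steps +1, −3, +1, −3, …: 27, 28, 25, 26, 23 → 24.
Putting it together: (128, 6, U, 24).

(128, 6, U, 24)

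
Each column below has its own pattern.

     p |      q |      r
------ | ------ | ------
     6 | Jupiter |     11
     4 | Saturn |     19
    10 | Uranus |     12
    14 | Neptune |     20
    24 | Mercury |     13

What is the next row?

For the column p, each term is the sum of the two before it: 6, 4, 10, 14, 24 → 38.
Column q: runs through the planets Mercury→Neptune, so Jupiter, Saturn, Uranus, Neptune, Mercury → Venus.
Column r: alternating steps +8, −7, +8, −7, …; 11, 19, 12, 20, 13 → 21.
So the next row is 38  Venus  21.

38  Venus  21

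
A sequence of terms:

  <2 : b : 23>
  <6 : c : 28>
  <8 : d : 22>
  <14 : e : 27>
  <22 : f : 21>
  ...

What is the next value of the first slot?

First slot — each term is the sum of the two before it: 2, 6, 8, 14, 22 → 36.
Letter: b, c, d, e, f → g (letters move forward 1 place in the alphabet).
Third slot: 23, 28, 22, 27, 21 → 26 (alternating steps +5, −6, +5, −6, …).

36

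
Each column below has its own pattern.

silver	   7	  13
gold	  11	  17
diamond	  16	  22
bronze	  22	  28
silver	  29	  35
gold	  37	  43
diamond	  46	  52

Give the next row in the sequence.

bronze  56  62

Rank: repeats silver → gold → diamond → bronze; silver, gold, diamond, bronze, silver, gold, diamond → bronze.
Second component: differences are 4, 5, 6, … (increasing by 1 each time); 7, 11, 16, 22, 29, 37, 46 → 56.
For the third component, always 6 more than the second component: 13, 17, 22, 28, 35, 43, 52 → 62.
So the next row is bronze  56  62.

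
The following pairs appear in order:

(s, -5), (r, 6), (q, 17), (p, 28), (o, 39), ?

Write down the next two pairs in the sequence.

(n, 50), (m, 61)

Letter: letters move back 1 place in the alphabet; s, r, q, p, o → n → m.
Second slot: +11 each step, so -5, 6, 17, 28, 39 → 50 → 61.
So the next two pairs are (n, 50) and (m, 61).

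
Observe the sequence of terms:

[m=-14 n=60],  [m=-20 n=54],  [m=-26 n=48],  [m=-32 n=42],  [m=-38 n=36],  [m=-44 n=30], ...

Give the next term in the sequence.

M — −6 each step: -14, -20, -26, -32, -38, -44 → -50.
N: 60, 54, 48, 42, 36, 30 → 24 (−6 each step).
Combining the parts gives [m=-50 n=24].

[m=-50 n=24]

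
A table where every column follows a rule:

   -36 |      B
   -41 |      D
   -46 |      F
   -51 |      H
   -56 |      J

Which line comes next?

First component goes -36, -41, -46, -51, -56 → -61 (−5 each step).
Letter goes B, D, F, H, J → L (letters move forward 2 places in the alphabet).
Combining the parts gives -61  L.

-61  L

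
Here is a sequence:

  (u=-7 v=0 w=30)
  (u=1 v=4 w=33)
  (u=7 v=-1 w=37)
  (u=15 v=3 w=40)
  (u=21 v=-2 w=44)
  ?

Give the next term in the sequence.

U — alternating steps +8, +6, +8, +6, …: -7, 1, 7, 15, 21 → 29.
V — alternating steps +4, −5, +4, −5, …: 0, 4, -1, 3, -2 → 2.
W: 30, 33, 37, 40, 44 → 47 (alternating steps +3, +4, +3, +4, …).
Putting it together: (u=29 v=2 w=47).

(u=29 v=2 w=47)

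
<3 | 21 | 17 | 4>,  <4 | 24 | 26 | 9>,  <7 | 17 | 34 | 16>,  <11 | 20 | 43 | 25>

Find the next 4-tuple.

<18 | 13 | 51 | 36>

First coordinate — each term is the sum of the two before it: 3, 4, 7, 11 → 18.
Second coordinate goes 21, 24, 17, 20 → 13 (alternating steps +3, −7, +3, −7, …).
Third coordinate: 17, 26, 34, 43 → 51 (alternating steps +9, +8, +9, +8, …).
Fourth coordinate — perfect squares: 2², 3², 4², …: 4, 9, 16, 25 → 36.
Combining the parts gives <18 | 13 | 51 | 36>.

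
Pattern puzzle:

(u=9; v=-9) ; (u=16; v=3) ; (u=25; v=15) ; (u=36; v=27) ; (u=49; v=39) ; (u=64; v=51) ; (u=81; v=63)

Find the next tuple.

(u=100; v=75)

U goes 9, 16, 25, 36, 49, 64, 81 → 100 (perfect squares: 3², 4², 5², …).
V: -9, 3, 15, 27, 39, 51, 63 → 75 (+12 each step).
Combining the parts gives (u=100; v=75).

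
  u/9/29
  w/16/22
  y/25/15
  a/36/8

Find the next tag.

Letter: letters move forward 2 places in the alphabet, wrapping Z→A, so u, w, y, a → c.
Second component: perfect squares: 3², 4², 5², …, so 9, 16, 25, 36 → 49.
Third component — −7 each step: 29, 22, 15, 8 → 1.
So the next tag is c/49/1.

c/49/1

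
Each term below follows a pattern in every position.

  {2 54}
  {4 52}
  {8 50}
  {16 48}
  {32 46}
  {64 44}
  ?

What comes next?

{128 42}

First slot: ×2 each step, so 2, 4, 8, 16, 32, 64 → 128.
Second slot: −2 each step, so 54, 52, 50, 48, 46, 44 → 42.
Putting it together: {128 42}.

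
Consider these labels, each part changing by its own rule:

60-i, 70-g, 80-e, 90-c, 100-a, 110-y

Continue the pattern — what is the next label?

120-w

First component: 60, 70, 80, 90, 100, 110 → 120 (+10 each step).
Letter — letters move back 2 places in the alphabet, wrapping A→Z: i, g, e, c, a, y → w.
So the next label is 120-w.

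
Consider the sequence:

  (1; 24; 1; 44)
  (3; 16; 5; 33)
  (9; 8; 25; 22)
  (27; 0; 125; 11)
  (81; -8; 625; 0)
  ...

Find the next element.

(243; -16; 3125; -11)

For the first part, ×3 each step: 1, 3, 9, 27, 81 → 243.
Second part: 24, 16, 8, 0, -8 → -16 (−8 each step).
Third part: 1, 5, 25, 125, 625 → 3125 (×5 each step).
Fourth part — −11 each step: 44, 33, 22, 11, 0 → -11.
Combining the parts gives (243; -16; 3125; -11).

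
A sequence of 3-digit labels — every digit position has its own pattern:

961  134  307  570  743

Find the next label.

916

For the first digit, +2 each step, mod 10: 9, 1, 3, 5, 7 → 9.
For the second digit, −3 each step, mod 10: 6, 3, 0, 7, 4 → 1.
For the third digit, +3 each step, mod 10: 1, 4, 7, 0, 3 → 6.
Putting it together: 916.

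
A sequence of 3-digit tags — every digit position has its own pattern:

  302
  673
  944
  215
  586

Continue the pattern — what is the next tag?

For the first digit, +3 each step, mod 10: 3, 6, 9, 2, 5 → 8.
For the second digit, −3 each step, mod 10: 0, 7, 4, 1, 8 → 5.
Third digit: 2, 3, 4, 5, 6 → 7 (+1 each step, mod 10).
Combining the parts gives 857.

857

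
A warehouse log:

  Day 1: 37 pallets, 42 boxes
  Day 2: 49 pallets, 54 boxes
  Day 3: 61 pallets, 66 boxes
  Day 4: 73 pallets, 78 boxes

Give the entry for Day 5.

85 pallets, 90 boxes

Pallets: 37, 49, 61, 73 → 85 (+12 each step).
For the boxes, always 5 more than the pallets: 42, 54, 66, 78 → 90.
Combining the parts gives 85 pallets, 90 boxes.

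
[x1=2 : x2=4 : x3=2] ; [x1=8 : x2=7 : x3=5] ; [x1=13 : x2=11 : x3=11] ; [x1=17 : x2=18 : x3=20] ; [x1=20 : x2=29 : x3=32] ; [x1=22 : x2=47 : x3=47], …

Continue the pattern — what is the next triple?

X1: differences are 6, 5, 4, … (decreasing by 1 each time), so 2, 8, 13, 17, 20, 22 → 23.
For the x2, each term is the sum of the two before it: 4, 7, 11, 18, 29, 47 → 76.
X3: 2, 5, 11, 20, 32, 47 → 65 (differences are 3, 6, 9, … (increasing by 3 each time)).
So the next triple is [x1=23 : x2=76 : x3=65].

[x1=23 : x2=76 : x3=65]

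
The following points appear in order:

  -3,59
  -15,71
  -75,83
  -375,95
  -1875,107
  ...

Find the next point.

First component: ×5 each step; -3, -15, -75, -375, -1875 → -9375.
Second component: +12 each step, so 59, 71, 83, 95, 107 → 119.
Combining the parts gives -9375,119.

-9375,119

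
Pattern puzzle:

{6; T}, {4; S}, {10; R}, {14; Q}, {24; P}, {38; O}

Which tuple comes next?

{62; N}

First slot: 6, 4, 10, 14, 24, 38 → 62 (each term is the sum of the two before it).
Letter: letters move back 1 place in the alphabet, so T, S, R, Q, P, O → N.
Combining the parts gives {62; N}.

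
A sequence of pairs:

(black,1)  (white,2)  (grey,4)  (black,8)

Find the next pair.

Shade goes black, white, grey, black → white (repeats black → white → grey).
Second component goes 1, 2, 4, 8 → 16 (×2 each step).
Combining the parts gives (white,16).

(white,16)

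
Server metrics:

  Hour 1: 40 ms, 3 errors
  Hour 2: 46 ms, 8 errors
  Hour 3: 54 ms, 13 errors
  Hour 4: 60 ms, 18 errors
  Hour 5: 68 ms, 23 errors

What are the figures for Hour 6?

Ms: alternating steps +6, +8, +6, +8, …, so 40, 46, 54, 60, 68 → 74.
Errors goes 3, 8, 13, 18, 23 → 28 (+5 each step).
Combining the parts gives 74 ms, 28 errors.

74 ms, 28 errors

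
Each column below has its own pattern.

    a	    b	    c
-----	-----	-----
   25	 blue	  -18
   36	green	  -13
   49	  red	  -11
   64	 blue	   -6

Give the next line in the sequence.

81  green  -4

Column a goes 25, 36, 49, 64 → 81 (perfect squares: 5², 6², 7², …).
Column b: repeats blue → green → red; blue, green, red, blue → green.
Column c: -18, -13, -11, -6 → -4 (alternating steps +5, +2, +5, +2, …).
So the next line is 81  green  -4.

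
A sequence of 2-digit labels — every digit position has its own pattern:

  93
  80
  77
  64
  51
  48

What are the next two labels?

First digit — −1 each step, mod 10: 9, 8, 7, 6, 5, 4 → 3 → 2.
For the second digit, −3 each step, mod 10: 3, 0, 7, 4, 1, 8 → 5 → 2.
Putting the parts together: 35 and then 22.

35 then 22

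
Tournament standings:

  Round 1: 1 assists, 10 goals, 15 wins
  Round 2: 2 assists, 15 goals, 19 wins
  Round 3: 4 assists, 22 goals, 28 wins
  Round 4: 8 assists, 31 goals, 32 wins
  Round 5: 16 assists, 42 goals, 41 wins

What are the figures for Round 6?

Assists goes 1, 2, 4, 8, 16 → 32 (×2 each step).
Goals: differences are 5, 7, 9, … (increasing by 2 each time); 10, 15, 22, 31, 42 → 55.
Wins: alternating steps +4, +9, +4, +9, …, so 15, 19, 28, 32, 41 → 45.
So the next row is 32 assists, 55 goals, 45 wins.

32 assists, 55 goals, 45 wins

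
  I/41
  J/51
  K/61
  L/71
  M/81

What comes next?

N/91

Letter: I, J, K, L, M → N (letters move forward 1 place in the alphabet).
For the second component, +10 each step: 41, 51, 61, 71, 81 → 91.
Combining the parts gives N/91.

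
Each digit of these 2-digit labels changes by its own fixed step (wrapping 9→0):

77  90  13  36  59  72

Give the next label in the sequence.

First digit goes 7, 9, 1, 3, 5, 7 → 9 (+2 each step, mod 10).
For the second digit, +3 each step, mod 10: 7, 0, 3, 6, 9, 2 → 5.
Putting it together: 95.

95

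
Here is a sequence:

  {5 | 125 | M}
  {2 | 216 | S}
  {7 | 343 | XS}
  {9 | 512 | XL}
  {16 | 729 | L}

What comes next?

First coordinate: each term is the sum of the two before it, so 5, 2, 7, 9, 16 → 25.
Second coordinate: perfect cubes: 5³, 6³, 7³, …, so 125, 216, 343, 512, 729 → 1000.
Size — runs backward through clothing sizes XS→XL: M, S, XS, XL, L → M.
Combining the parts gives {25 | 1000 | M}.

{25 | 1000 | M}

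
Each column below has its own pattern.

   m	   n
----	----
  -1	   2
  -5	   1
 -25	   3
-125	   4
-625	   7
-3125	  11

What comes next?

Column m goes -1, -5, -25, -125, -625, -3125 → -15625 (×5 each step).
Column n: each term is the sum of the two before it; 2, 1, 3, 4, 7, 11 → 18.
Combining the parts gives -15625  18.

-15625  18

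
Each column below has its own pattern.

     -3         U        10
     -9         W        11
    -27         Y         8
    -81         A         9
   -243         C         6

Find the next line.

-729  E  7

For the first component, ×3 each step: -3, -9, -27, -81, -243 → -729.
Letter: letters move forward 2 places in the alphabet, wrapping Z→A, so U, W, Y, A, C → E.
For the third component, alternating steps +1, −3, +1, −3, …: 10, 11, 8, 9, 6 → 7.
Combining the parts gives -729  E  7.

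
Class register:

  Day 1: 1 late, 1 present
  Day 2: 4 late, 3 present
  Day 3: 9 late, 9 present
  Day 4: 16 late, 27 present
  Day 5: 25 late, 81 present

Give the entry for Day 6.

36 late, 243 present

Late goes 1, 4, 9, 16, 25 → 36 (perfect squares: 1², 2², 3², …).
For the present, ×3 each step: 1, 3, 9, 27, 81 → 243.
So the next row is 36 late, 243 present.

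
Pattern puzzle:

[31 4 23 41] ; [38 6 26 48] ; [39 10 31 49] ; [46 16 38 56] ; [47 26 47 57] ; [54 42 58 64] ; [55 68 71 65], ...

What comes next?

First slot: 31, 38, 39, 46, 47, 54, 55 → 62 (alternating steps +7, +1, +7, +1, …).
Second slot goes 4, 6, 10, 16, 26, 42, 68 → 110 (each term is the sum of the two before it).
Third slot goes 23, 26, 31, 38, 47, 58, 71 → 86 (differences are 3, 5, 7, … (increasing by 2 each time)).
Fourth slot — always 10 more than the first slot: 41, 48, 49, 56, 57, 64, 65 → 72.
So the next 4-tuple is [62 110 86 72].

[62 110 86 72]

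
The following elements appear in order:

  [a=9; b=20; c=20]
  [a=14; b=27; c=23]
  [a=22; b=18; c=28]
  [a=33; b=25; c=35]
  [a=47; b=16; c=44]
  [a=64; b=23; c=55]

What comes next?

[a=84; b=14; c=68]

A: 9, 14, 22, 33, 47, 64 → 84 (differences are 5, 8, 11, … (increasing by 3 each time)).
For the b, alternating steps +7, −9, +7, −9, …: 20, 27, 18, 25, 16, 23 → 14.
C: 20, 23, 28, 35, 44, 55 → 68 (differences are 3, 5, 7, … (increasing by 2 each time)).
Putting it together: [a=84; b=14; c=68].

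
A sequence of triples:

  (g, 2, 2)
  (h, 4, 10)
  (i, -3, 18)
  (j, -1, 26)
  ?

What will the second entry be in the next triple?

Second entry: alternating steps +2, −7, +2, −7, …; 2, 4, -3, -1 → -8.

-8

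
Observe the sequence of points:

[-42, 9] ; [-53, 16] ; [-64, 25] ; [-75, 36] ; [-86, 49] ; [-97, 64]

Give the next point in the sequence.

First part: -42, -53, -64, -75, -86, -97 → -108 (−11 each step).
Second part goes 9, 16, 25, 36, 49, 64 → 81 (perfect squares: 3², 4², 5², …).
Putting it together: [-108, 81].

[-108, 81]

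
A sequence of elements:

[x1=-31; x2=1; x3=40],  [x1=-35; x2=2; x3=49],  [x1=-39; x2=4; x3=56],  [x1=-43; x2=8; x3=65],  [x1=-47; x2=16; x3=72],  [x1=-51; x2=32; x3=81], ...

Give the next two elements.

[x1=-55; x2=64; x3=88], [x1=-59; x2=128; x3=97]

X1: −4 each step, so -31, -35, -39, -43, -47, -51 → -55 → -59.
X2: ×2 each step; 1, 2, 4, 8, 16, 32 → 64 → 128.
X3 goes 40, 49, 56, 65, 72, 81 → 88 → 97 (alternating steps +9, +7, +9, +7, …).
So the next two elements are [x1=-55; x2=64; x3=88] and [x1=-59; x2=128; x3=97].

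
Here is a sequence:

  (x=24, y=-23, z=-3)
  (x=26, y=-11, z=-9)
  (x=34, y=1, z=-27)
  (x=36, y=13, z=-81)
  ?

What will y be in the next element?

Y goes -23, -11, 1, 13 → 25 (+12 each step).

25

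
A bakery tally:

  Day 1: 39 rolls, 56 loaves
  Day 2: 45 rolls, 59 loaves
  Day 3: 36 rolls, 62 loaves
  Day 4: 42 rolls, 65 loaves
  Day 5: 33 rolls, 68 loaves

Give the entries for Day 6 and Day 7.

39 rolls, 71 loaves; 30 rolls, 74 loaves

Rolls goes 39, 45, 36, 42, 33 → 39 → 30 (alternating steps +6, −9, +6, −9, …).
Loaves: 56, 59, 62, 65, 68 → 71 → 74 (+3 each step).
Putting the parts together: 39 rolls, 71 loaves and then 30 rolls, 74 loaves.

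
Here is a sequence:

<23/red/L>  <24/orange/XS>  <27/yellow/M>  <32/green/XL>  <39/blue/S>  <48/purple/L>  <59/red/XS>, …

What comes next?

<72/orange/M>

First coordinate: differences are 1, 3, 5, … (increasing by 2 each time), so 23, 24, 27, 32, 39, 48, 59 → 72.
Colour: repeats red → orange → yellow → green → blue → purple, so red, orange, yellow, green, blue, purple, red → orange.
Size: repeats L → XS → M → XL → S; L, XS, M, XL, S, L, XS → M.
So the next tuple is <72/orange/M>.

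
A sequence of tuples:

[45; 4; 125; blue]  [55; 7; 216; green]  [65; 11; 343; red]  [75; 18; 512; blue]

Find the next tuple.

First component: 45, 55, 65, 75 → 85 (+10 each step).
Second component — each term is the sum of the two before it: 4, 7, 11, 18 → 29.
For the third component, perfect cubes: 5³, 6³, 7³, …: 125, 216, 343, 512 → 729.
Colour: blue, green, red, blue → green (repeats blue → green → red).
Putting it together: [85; 29; 729; green].

[85; 29; 729; green]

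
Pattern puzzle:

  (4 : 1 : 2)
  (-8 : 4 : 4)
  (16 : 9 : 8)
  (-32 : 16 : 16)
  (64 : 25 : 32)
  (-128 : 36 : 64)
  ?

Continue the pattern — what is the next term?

First entry: 4, -8, 16, -32, 64, -128 → 256 (×(-2) each step).
Second entry: perfect squares: 1², 2², 3², …, so 1, 4, 9, 16, 25, 36 → 49.
Third entry goes 2, 4, 8, 16, 32, 64 → 128 (×2 each step).
Putting it together: (256 : 49 : 128).

(256 : 49 : 128)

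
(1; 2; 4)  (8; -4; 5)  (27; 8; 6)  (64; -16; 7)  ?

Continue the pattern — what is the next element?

(125; 32; 8)

First entry goes 1, 8, 27, 64 → 125 (perfect cubes: 1³, 2³, 3³, …).
Second entry — ×(-2) each step: 2, -4, 8, -16 → 32.
Third entry: 4, 5, 6, 7 → 8 (+1 each step).
Putting it together: (125; 32; 8).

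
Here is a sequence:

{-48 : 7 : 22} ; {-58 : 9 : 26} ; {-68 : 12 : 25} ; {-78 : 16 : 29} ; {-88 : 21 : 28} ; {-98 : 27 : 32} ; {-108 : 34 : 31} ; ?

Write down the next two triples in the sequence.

{-118 : 42 : 35}, {-128 : 51 : 34}

For the first value, −10 each step: -48, -58, -68, -78, -88, -98, -108 → -118 → -128.
Second value: differences are 2, 3, 4, … (increasing by 1 each time); 7, 9, 12, 16, 21, 27, 34 → 42 → 51.
For the third value, alternating steps +4, −1, +4, −1, …: 22, 26, 25, 29, 28, 32, 31 → 35 → 34.
Putting the parts together: {-118 : 42 : 35} and then {-128 : 51 : 34}.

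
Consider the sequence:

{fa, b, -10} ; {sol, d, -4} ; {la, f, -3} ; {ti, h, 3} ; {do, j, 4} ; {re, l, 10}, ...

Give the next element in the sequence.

{mi, n, 11}

Note — runs through the solfège scale do→ti: fa, sol, la, ti, do, re → mi.
Letter goes b, d, f, h, j, l → n (letters move forward 2 places in the alphabet).
Third entry: -10, -4, -3, 3, 4, 10 → 11 (alternating steps +6, +1, +6, +1, …).
Putting it together: {mi, n, 11}.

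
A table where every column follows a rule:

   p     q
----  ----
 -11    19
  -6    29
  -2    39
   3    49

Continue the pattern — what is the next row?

7  59

Column p: alternating steps +5, +4, +5, +4, …, so -11, -6, -2, 3 → 7.
Column q — +10 each step: 19, 29, 39, 49 → 59.
So the next row is 7  59.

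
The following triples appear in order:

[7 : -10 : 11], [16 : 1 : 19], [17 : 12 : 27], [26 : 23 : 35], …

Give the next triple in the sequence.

[27 : 34 : 43]

First entry goes 7, 16, 17, 26 → 27 (alternating steps +9, +1, +9, +1, …).
Second entry: +11 each step; -10, 1, 12, 23 → 34.
Third entry goes 11, 19, 27, 35 → 43 (+8 each step).
Putting it together: [27 : 34 : 43].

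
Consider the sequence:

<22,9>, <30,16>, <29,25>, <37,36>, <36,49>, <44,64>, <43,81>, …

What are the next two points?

First entry goes 22, 30, 29, 37, 36, 44, 43 → 51 → 50 (alternating steps +8, −1, +8, −1, …).
Second entry: perfect squares: 3², 4², 5², …, so 9, 16, 25, 36, 49, 64, 81 → 100 → 121.
So the next two points are <51,100> and <50,121>.

<51,100>, <50,121>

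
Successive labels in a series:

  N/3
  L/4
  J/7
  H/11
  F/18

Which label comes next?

For the letter, letters move back 2 places in the alphabet: N, L, J, H, F → D.
Second component — each term is the sum of the two before it: 3, 4, 7, 11, 18 → 29.
Putting it together: D/29.

D/29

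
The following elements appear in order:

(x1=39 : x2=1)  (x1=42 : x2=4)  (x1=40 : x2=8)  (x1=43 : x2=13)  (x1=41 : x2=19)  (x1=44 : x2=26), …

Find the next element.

(x1=42 : x2=34)

X1 goes 39, 42, 40, 43, 41, 44 → 42 (alternating steps +3, −2, +3, −2, …).
X2: 1, 4, 8, 13, 19, 26 → 34 (differences are 3, 4, 5, … (increasing by 1 each time)).
Putting it together: (x1=42 : x2=34).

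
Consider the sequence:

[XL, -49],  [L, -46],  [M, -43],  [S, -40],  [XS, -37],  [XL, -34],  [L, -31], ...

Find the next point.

Size — repeats XL → L → M → S → XS: XL, L, M, S, XS, XL, L → M.
Second entry: +3 each step; -49, -46, -43, -40, -37, -34, -31 → -28.
So the next point is [M, -28].

[M, -28]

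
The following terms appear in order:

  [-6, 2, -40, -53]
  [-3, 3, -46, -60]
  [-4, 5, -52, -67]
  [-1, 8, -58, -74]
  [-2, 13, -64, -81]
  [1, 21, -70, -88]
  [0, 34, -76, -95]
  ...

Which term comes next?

[3, 55, -82, -102]

First slot: alternating steps +3, −1, +3, −1, …, so -6, -3, -4, -1, -2, 1, 0 → 3.
Second slot — each term is the sum of the two before it: 2, 3, 5, 8, 13, 21, 34 → 55.
Third slot: -40, -46, -52, -58, -64, -70, -76 → -82 (−6 each step).
Fourth slot: −7 each step, so -53, -60, -67, -74, -81, -88, -95 → -102.
So the next term is [3, 55, -82, -102].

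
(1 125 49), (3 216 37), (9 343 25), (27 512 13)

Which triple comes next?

(81 729 1)

First value — ×3 each step: 1, 3, 9, 27 → 81.
Second value: 125, 216, 343, 512 → 729 (perfect cubes: 5³, 6³, 7³, …).
Third value — −12 each step: 49, 37, 25, 13 → 1.
Combining the parts gives (81 729 1).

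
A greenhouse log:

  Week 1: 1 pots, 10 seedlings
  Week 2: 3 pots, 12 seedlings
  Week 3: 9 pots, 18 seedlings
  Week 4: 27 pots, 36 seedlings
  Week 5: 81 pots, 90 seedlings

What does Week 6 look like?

243 pots, 252 seedlings

Pots: 1, 3, 9, 27, 81 → 243 (×3 each step).
Seedlings: 10, 12, 18, 36, 90 → 252 (always 9 more than the pots).
So the next line is 243 pots, 252 seedlings.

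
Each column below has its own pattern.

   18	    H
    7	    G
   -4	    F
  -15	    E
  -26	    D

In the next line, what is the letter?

Letter — letters move back 1 place in the alphabet: H, G, F, E, D → C.

C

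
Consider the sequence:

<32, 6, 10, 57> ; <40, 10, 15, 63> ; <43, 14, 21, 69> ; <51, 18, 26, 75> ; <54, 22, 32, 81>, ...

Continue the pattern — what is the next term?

First slot — alternating steps +8, +3, +8, +3, …: 32, 40, 43, 51, 54 → 62.
Second slot: 6, 10, 14, 18, 22 → 26 (+4 each step).
Third slot — alternating steps +5, +6, +5, +6, …: 10, 15, 21, 26, 32 → 37.
Fourth slot: 57, 63, 69, 75, 81 → 87 (+6 each step).
So the next term is <62, 26, 37, 87>.

<62, 26, 37, 87>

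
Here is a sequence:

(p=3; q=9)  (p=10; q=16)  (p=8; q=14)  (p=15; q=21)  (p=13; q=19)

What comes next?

P: alternating steps +7, −2, +7, −2, …; 3, 10, 8, 15, 13 → 20.
Q: always 6 more than the p, so 9, 16, 14, 21, 19 → 26.
Combining the parts gives (p=20; q=26).

(p=20; q=26)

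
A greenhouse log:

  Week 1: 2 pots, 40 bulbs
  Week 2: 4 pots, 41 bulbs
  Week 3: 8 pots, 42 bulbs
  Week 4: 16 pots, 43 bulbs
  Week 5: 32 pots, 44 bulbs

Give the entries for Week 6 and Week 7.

Pots: 2, 4, 8, 16, 32 → 64 → 128 (×2 each step).
For the bulbs, +1 each step: 40, 41, 42, 43, 44 → 45 → 46.
Putting the parts together: 64 pots, 45 bulbs and then 128 pots, 46 bulbs.

64 pots, 45 bulbs; 128 pots, 46 bulbs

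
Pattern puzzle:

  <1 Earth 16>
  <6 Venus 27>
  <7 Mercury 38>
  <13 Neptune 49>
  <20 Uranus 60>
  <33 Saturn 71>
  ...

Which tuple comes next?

<53 Jupiter 82>

First part: each term is the sum of the two before it, so 1, 6, 7, 13, 20, 33 → 53.
Planet — runs backward through the planets Mercury→Neptune: Earth, Venus, Mercury, Neptune, Uranus, Saturn → Jupiter.
Third part — +11 each step: 16, 27, 38, 49, 60, 71 → 82.
So the next tuple is <53 Jupiter 82>.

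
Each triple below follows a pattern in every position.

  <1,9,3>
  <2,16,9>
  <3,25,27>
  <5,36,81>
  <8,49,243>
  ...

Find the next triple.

<13,64,729>

First component: each term is the sum of the two before it; 1, 2, 3, 5, 8 → 13.
For the second component, perfect squares: 3², 4², 5², …: 9, 16, 25, 36, 49 → 64.
Third component: ×3 each step, so 3, 9, 27, 81, 243 → 729.
Putting it together: <13,64,729>.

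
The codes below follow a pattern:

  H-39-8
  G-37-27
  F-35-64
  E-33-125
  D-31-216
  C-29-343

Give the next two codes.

B-27-512 then A-25-729

Letter goes H, G, F, E, D, C → B → A (letters move back 1 place in the alphabet).
Second component: −2 each step; 39, 37, 35, 33, 31, 29 → 27 → 25.
For the third component, perfect cubes: 2³, 3³, 4³, …: 8, 27, 64, 125, 216, 343 → 512 → 729.
Putting the parts together: B-27-512 and then A-25-729.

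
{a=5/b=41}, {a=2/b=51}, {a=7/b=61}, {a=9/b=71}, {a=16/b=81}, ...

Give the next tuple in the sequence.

For the a, each term is the sum of the two before it: 5, 2, 7, 9, 16 → 25.
For the b, +10 each step: 41, 51, 61, 71, 81 → 91.
So the next tuple is {a=25/b=91}.

{a=25/b=91}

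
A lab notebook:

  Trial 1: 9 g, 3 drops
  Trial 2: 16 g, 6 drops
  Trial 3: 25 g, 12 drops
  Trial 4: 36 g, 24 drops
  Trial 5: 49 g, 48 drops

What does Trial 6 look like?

G: 9, 16, 25, 36, 49 → 64 (perfect squares: 3², 4², 5², …).
Drops: 3, 6, 12, 24, 48 → 96 (×2 each step).
Combining the parts gives 64 g, 96 drops.

64 g, 96 drops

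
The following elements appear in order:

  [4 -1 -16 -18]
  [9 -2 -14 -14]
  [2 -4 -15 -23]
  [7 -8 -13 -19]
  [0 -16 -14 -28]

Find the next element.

First value: alternating steps +5, −7, +5, −7, …, so 4, 9, 2, 7, 0 → 5.
Second value: -1, -2, -4, -8, -16 → -32 (×2 each step).
Third value: alternating steps +2, −1, +2, −1, …; -16, -14, -15, -13, -14 → -12.
Fourth value goes -18, -14, -23, -19, -28 → -24 (alternating steps +4, −9, +4, −9, …).
Combining the parts gives [5 -32 -12 -24].

[5 -32 -12 -24]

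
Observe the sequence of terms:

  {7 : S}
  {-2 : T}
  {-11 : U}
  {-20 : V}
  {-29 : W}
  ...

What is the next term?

{-38 : X}

For the first coordinate, −9 each step: 7, -2, -11, -20, -29 → -38.
For the letter, letters move forward 1 place in the alphabet: S, T, U, V, W → X.
Putting it together: {-38 : X}.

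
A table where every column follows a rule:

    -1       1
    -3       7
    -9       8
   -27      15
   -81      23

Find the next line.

First component — ×3 each step: -1, -3, -9, -27, -81 → -243.
For the second component, each term is the sum of the two before it: 1, 7, 8, 15, 23 → 38.
Putting it together: -243  38.

-243  38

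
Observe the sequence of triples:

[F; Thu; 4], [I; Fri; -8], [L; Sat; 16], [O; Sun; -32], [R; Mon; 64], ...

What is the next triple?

[U; Tue; -128]

Letter: letters move forward 3 places in the alphabet; F, I, L, O, R → U.
Day: runs through the weekdays Mon→Sun; Thu, Fri, Sat, Sun, Mon → Tue.
For the third slot, ×(-2) each step: 4, -8, 16, -32, 64 → -128.
Combining the parts gives [U; Tue; -128].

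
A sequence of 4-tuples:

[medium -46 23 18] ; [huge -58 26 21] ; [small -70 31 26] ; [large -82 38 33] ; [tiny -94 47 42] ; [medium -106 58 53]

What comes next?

For the size, repeats medium → huge → small → large → tiny: medium, huge, small, large, tiny, medium → huge.
Second part — −12 each step: -46, -58, -70, -82, -94, -106 → -118.
Third part: 23, 26, 31, 38, 47, 58 → 71 (differences are 3, 5, 7, … (increasing by 2 each time)).
Fourth part goes 18, 21, 26, 33, 42, 53 → 66 (always 5 less than the third part).
Combining the parts gives [huge -118 71 66].

[huge -118 71 66]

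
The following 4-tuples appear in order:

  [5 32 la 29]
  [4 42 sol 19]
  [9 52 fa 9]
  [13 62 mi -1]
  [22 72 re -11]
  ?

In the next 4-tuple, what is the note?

do

Note: la, sol, fa, mi, re → do (runs backward through the solfège scale do→ti).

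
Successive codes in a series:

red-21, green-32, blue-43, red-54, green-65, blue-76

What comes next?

red-87

Colour goes red, green, blue, red, green, blue → red (repeats red → green → blue).
Second component goes 21, 32, 43, 54, 65, 76 → 87 (+11 each step).
Combining the parts gives red-87.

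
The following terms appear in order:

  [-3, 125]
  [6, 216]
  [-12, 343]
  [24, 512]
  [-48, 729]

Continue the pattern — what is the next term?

First coordinate: ×(-2) each step, so -3, 6, -12, 24, -48 → 96.
Second coordinate: perfect cubes: 5³, 6³, 7³, …, so 125, 216, 343, 512, 729 → 1000.
Combining the parts gives [96, 1000].

[96, 1000]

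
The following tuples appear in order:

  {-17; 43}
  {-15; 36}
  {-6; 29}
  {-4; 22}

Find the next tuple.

First slot — alternating steps +2, +9, +2, +9, …: -17, -15, -6, -4 → 5.
Second slot: −7 each step, so 43, 36, 29, 22 → 15.
Putting it together: {5; 15}.

{5; 15}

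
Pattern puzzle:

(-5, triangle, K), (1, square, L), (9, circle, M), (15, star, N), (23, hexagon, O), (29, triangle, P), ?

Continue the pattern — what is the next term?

(37, square, Q)

First coordinate: -5, 1, 9, 15, 23, 29 → 37 (alternating steps +6, +8, +6, +8, …).
Shape: repeats triangle → square → circle → star → hexagon, so triangle, square, circle, star, hexagon, triangle → square.
Letter: letters move forward 1 place in the alphabet; K, L, M, N, O, P → Q.
So the next term is (37, square, Q).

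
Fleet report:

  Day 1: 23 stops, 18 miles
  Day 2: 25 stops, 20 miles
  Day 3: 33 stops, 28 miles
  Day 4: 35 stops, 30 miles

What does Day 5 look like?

Stops: 23, 25, 33, 35 → 43 (alternating steps +2, +8, +2, +8, …).
Miles: 18, 20, 28, 30 → 38 (always 5 less than the stops).
Putting it together: 43 stops, 38 miles.

43 stops, 38 miles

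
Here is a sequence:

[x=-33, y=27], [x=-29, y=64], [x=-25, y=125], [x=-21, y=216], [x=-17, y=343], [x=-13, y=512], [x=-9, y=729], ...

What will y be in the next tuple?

For the x, +4 each step: -33, -29, -25, -21, -17, -13, -9 → -5.
Y — perfect cubes: 3³, 4³, 5³, …: 27, 64, 125, 216, 343, 512, 729 → 1000.

1000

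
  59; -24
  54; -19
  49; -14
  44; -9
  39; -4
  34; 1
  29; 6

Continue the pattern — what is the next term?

First component — −5 each step: 59, 54, 49, 44, 39, 34, 29 → 24.
Second component: +5 each step, so -24, -19, -14, -9, -4, 1, 6 → 11.
Combining the parts gives 24; 11.

24; 11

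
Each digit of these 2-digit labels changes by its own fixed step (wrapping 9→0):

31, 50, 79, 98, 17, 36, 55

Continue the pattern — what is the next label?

For the first digit, +2 each step, mod 10: 3, 5, 7, 9, 1, 3, 5 → 7.
Second digit goes 1, 0, 9, 8, 7, 6, 5 → 4 (−1 each step, mod 10).
So the next label is 74.

74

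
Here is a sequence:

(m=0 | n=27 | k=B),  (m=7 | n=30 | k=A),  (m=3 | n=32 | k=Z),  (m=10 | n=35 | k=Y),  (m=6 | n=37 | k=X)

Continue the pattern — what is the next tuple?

(m=13 | n=40 | k=W)

M — alternating steps +7, −4, +7, −4, …: 0, 7, 3, 10, 6 → 13.
N — alternating steps +3, +2, +3, +2, …: 27, 30, 32, 35, 37 → 40.
K: B, A, Z, Y, X → W (letters move back 1 place in the alphabet, wrapping A→Z).
Combining the parts gives (m=13 | n=40 | k=W).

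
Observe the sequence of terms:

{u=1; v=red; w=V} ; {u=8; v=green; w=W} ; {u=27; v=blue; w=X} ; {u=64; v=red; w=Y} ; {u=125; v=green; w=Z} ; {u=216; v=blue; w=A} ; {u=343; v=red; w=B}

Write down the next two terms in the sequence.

U: 1, 8, 27, 64, 125, 216, 343 → 512 → 729 (perfect cubes: 1³, 2³, 3³, …).
V: repeats red → green → blue; red, green, blue, red, green, blue, red → green → blue.
For the w, letters move forward 1 place in the alphabet, wrapping Z→A: V, W, X, Y, Z, A, B → C → D.
Putting the parts together: {u=512; v=green; w=C} and then {u=729; v=blue; w=D}.

{u=512; v=green; w=C}, {u=729; v=blue; w=D}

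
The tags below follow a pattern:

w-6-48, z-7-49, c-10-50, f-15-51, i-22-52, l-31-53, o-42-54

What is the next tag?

r-55-55

Letter goes w, z, c, f, i, l, o → r (letters move forward 3 places in the alphabet, wrapping Z→A).
For the second component, differences are 1, 3, 5, … (increasing by 2 each time): 6, 7, 10, 15, 22, 31, 42 → 55.
Third component: 48, 49, 50, 51, 52, 53, 54 → 55 (+1 each step).
Putting it together: r-55-55.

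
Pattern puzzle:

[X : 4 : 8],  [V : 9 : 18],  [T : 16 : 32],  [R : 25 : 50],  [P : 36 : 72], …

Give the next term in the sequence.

[N : 49 : 98]

Letter: X, V, T, R, P → N (letters move back 2 places in the alphabet).
Second value: perfect squares: 2², 3², 4², …, so 4, 9, 16, 25, 36 → 49.
Third value goes 8, 18, 32, 50, 72 → 98 (always 2 × the second value).
Combining the parts gives [N : 49 : 98].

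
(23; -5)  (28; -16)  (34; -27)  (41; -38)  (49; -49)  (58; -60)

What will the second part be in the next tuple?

First part: 23, 28, 34, 41, 49, 58 → 68 (differences are 5, 6, 7, … (increasing by 1 each time)).
For the second part, −11 each step: -5, -16, -27, -38, -49, -60 → -71.

-71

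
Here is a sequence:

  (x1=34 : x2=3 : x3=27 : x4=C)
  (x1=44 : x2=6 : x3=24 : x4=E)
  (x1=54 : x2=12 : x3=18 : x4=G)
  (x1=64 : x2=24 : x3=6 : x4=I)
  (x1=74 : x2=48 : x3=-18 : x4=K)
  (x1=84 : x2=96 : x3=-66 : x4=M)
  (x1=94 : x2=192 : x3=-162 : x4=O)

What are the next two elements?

(x1=104 : x2=384 : x3=-354 : x4=Q), (x1=114 : x2=768 : x3=-738 : x4=S)

X1 — +10 each step: 34, 44, 54, 64, 74, 84, 94 → 104 → 114.
For the x2, ×2 each step: 3, 6, 12, 24, 48, 96, 192 → 384 → 768.
X3: 27, 24, 18, 6, -18, -66, -162 → -354 → -738 (together with the x2 always sums to 30).
X4: letters move forward 2 places in the alphabet, so C, E, G, I, K, M, O → Q → S.
So the next two elements are (x1=104 : x2=384 : x3=-354 : x4=Q) and (x1=114 : x2=768 : x3=-738 : x4=S).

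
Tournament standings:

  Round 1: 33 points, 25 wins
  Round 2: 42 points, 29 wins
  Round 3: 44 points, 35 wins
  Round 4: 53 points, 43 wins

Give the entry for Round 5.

55 points, 53 wins

Points: alternating steps +9, +2, +9, +2, …, so 33, 42, 44, 53 → 55.
Wins goes 25, 29, 35, 43 → 53 (differences are 4, 6, 8, … (increasing by 2 each time)).
Putting it together: 55 points, 53 wins.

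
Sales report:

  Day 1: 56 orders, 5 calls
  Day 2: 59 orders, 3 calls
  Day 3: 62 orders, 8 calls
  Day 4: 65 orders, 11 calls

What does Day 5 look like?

68 orders, 19 calls

Orders: +3 each step, so 56, 59, 62, 65 → 68.
Calls goes 5, 3, 8, 11 → 19 (each term is the sum of the two before it).
Putting it together: 68 orders, 19 calls.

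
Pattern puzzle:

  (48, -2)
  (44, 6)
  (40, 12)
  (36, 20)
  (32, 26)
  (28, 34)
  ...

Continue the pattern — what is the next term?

First value goes 48, 44, 40, 36, 32, 28 → 24 (−4 each step).
Second value — alternating steps +8, +6, +8, +6, …: -2, 6, 12, 20, 26, 34 → 40.
Combining the parts gives (24, 40).

(24, 40)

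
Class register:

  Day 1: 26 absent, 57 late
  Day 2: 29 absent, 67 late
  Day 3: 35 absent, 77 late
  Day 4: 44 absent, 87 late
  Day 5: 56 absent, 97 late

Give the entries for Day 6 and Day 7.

71 absent, 107 late; 89 absent, 117 late

Absent goes 26, 29, 35, 44, 56 → 71 → 89 (differences are 3, 6, 9, … (increasing by 3 each time)).
For the late, +10 each step: 57, 67, 77, 87, 97 → 107 → 117.
Putting the parts together: 71 absent, 107 late and then 89 absent, 117 late.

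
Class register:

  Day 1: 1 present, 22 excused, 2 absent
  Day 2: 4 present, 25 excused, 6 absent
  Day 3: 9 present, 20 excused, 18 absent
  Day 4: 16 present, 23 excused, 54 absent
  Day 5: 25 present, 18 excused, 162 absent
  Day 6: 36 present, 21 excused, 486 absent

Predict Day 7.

49 present, 16 excused, 1458 absent

Present — perfect squares: 1², 2², 3², …: 1, 4, 9, 16, 25, 36 → 49.
Excused — alternating steps +3, −5, +3, −5, …: 22, 25, 20, 23, 18, 21 → 16.
Absent goes 2, 6, 18, 54, 162, 486 → 1458 (×3 each step).
Putting it together: 49 present, 16 excused, 1458 absent.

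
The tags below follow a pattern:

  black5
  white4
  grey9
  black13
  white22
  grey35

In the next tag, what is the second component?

Second component: 5, 4, 9, 13, 22, 35 → 57 (each term is the sum of the two before it).

57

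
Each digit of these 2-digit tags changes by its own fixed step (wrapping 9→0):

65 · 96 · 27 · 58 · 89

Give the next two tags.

First digit goes 6, 9, 2, 5, 8 → 1 → 4 (+3 each step, mod 10).
Second digit: 5, 6, 7, 8, 9 → 0 → 1 (+1 each step, mod 10).
Putting the parts together: 10 and then 41.

10 then 41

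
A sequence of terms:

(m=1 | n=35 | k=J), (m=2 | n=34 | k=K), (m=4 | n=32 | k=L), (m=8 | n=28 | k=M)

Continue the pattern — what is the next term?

M: 1, 2, 4, 8 → 16 (×2 each step).
N — together with the m always sums to 36: 35, 34, 32, 28 → 20.
K: J, K, L, M → N (letters move forward 1 place in the alphabet).
So the next term is (m=16 | n=20 | k=N).

(m=16 | n=20 | k=N)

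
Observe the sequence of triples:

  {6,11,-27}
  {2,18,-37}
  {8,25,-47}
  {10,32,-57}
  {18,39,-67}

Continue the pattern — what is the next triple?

{28,46,-77}

For the first coordinate, each term is the sum of the two before it: 6, 2, 8, 10, 18 → 28.
Second coordinate: +7 each step; 11, 18, 25, 32, 39 → 46.
Third coordinate: −10 each step; -27, -37, -47, -57, -67 → -77.
Combining the parts gives {28,46,-77}.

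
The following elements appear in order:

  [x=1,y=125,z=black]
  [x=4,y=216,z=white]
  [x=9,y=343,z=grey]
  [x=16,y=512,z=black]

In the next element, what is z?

For the z, repeats black → white → grey: black, white, grey, black → white.

white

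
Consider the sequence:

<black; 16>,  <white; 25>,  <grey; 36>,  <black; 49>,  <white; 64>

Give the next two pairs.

Shade: black, white, grey, black, white → grey → black (repeats black → white → grey).
For the second coordinate, perfect squares: 4², 5², 6², …: 16, 25, 36, 49, 64 → 81 → 100.
Putting the parts together: <grey; 81> and then <black; 100>.

<grey; 81>, <black; 100>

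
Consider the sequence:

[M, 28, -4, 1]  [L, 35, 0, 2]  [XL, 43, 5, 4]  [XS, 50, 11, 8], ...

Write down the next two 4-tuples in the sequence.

[S, 58, 18, 16], [M, 65, 26, 32]

Size: runs through clothing sizes XS→XL, so M, L, XL, XS → S → M.
Second entry: alternating steps +7, +8, +7, +8, …, so 28, 35, 43, 50 → 58 → 65.
Third entry: differences are 4, 5, 6, … (increasing by 1 each time); -4, 0, 5, 11 → 18 → 26.
For the fourth entry, ×2 each step: 1, 2, 4, 8 → 16 → 32.
Putting the parts together: [S, 58, 18, 16] and then [M, 65, 26, 32].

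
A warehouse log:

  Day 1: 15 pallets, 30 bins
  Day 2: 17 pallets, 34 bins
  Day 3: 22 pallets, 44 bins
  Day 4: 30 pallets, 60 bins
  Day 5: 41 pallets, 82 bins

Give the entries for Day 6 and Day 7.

Pallets goes 15, 17, 22, 30, 41 → 55 → 72 (differences are 2, 5, 8, … (increasing by 3 each time)).
Bins goes 30, 34, 44, 60, 82 → 110 → 144 (always 2 × the pallets).
So the next two rows are 55 pallets, 110 bins and 72 pallets, 144 bins.

55 pallets, 110 bins; 72 pallets, 144 bins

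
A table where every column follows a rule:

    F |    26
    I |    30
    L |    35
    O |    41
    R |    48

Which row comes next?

U  56

Letter — letters move forward 3 places in the alphabet: F, I, L, O, R → U.
Second component — differences are 4, 5, 6, … (increasing by 1 each time): 26, 30, 35, 41, 48 → 56.
Combining the parts gives U  56.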